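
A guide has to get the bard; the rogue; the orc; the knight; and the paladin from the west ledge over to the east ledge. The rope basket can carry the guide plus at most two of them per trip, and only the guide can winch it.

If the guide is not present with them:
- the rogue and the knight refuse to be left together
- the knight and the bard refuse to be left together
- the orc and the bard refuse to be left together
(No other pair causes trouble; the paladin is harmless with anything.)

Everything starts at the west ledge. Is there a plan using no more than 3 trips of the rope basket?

No

Counting alone: the guide can take at most 2 across per trip to the east ledge, so moving all 5 needs at least 3 loaded trips out, with a return between consecutive ones — at least 5 crossings.
Since 3 < 5, 3 crossings cannot be enough. (The shortest complete plan in fact takes 5:)
1. Guide goes to the east ledge with the bard and the rogue.  [the west ledge: the knight, the orc, the paladin | the east ledge: the bard, the rogue]
2. Guide goes back to the west ledge alone.  [the west ledge: the knight, the orc, the paladin | the east ledge: the bard, the rogue]
3. Guide goes to the east ledge with the paladin.  [the west ledge: the knight, the orc | the east ledge: the bard, the paladin, the rogue]
4. Guide goes back to the west ledge alone.  [the west ledge: the knight, the orc | the east ledge: the bard, the paladin, the rogue]
5. Guide goes to the east ledge with the knight and the orc.  [the west ledge: — | the east ledge: the bard, the knight, the orc, the paladin, the rogue]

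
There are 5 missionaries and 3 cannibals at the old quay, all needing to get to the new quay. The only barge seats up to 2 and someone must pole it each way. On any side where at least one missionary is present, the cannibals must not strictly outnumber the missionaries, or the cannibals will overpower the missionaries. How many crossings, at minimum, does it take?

13

Counting alone: each trip to the new quay takes at most 2 across and each return brings at least 1 back, so after t trips out (and t−1 returns) at most 2t − (t−1) of the 8 are across; that first reaches 8 at t = 7, so at least 13 crossings are needed.
The plan below uses exactly 13 crossings, so it is optimal:
1. 2 cannibals → the new quay.  (the old quay: 5M 1C; the new quay: 0M 2C)
2. 1 cannibal ← the old quay.  (the old quay: 5M 2C; the new quay: 0M 1C)
3. 2 cannibals → the new quay.  (the old quay: 5M 0C; the new quay: 0M 3C)
4. 1 cannibal ← the old quay.  (the old quay: 5M 1C; the new quay: 0M 2C)
5. 2 missionaries → the new quay.  (the old quay: 3M 1C; the new quay: 2M 2C)
6. 1 cannibal ← the old quay.  (the old quay: 3M 2C; the new quay: 2M 1C)
7. 1 missionary and 1 cannibal → the new quay.  (the old quay: 2M 1C; the new quay: 3M 2C)
8. 1 cannibal ← the old quay.  (the old quay: 2M 2C; the new quay: 3M 1C)
9. 2 cannibals → the new quay.  (the old quay: 2M 0C; the new quay: 3M 3C)
10. 1 cannibal ← the old quay.  (the old quay: 2M 1C; the new quay: 3M 2C)
11. 1 missionary and 1 cannibal → the new quay.  (the old quay: 1M 0C; the new quay: 4M 3C)
12. 1 cannibal ← the old quay.  (the old quay: 1M 1C; the new quay: 4M 2C)
13. 1 missionary and 1 cannibal → the new quay.  (the old quay: 0M 0C; the new quay: 5M 3C)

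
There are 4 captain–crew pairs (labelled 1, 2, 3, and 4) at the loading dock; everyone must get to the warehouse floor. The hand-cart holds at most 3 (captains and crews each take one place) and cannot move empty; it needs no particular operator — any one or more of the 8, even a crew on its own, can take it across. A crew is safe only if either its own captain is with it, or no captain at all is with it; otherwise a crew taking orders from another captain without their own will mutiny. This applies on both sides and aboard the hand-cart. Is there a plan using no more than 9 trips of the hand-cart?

Yes

Yes — this plan uses 9 crossings (≤ 9):
1. captain 1 and crew 1 cross → the warehouse floor.
2. captain 1 crosses ← the loading dock.
3. captain 1, captain 2, and crew 2 cross → the warehouse floor.
4. captain 1 and crew 1 cross ← the loading dock.
5. captain 1, captain 3, and captain 4 cross → the warehouse floor.
6. crew 2 crosses ← the loading dock.
7. crew 1 and crew 2 cross → the warehouse floor.
8. crew 1 crosses ← the loading dock.
9. crew 1, crew 3, and crew 4 cross → the warehouse floor.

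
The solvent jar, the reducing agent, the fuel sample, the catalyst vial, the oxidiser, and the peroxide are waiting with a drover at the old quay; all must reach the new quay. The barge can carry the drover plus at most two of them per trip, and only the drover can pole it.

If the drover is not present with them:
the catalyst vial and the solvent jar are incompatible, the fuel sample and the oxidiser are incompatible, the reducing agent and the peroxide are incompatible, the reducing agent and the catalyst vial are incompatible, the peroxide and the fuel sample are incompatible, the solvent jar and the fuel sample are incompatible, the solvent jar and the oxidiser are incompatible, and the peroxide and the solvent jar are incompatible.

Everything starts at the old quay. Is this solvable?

Whatever the first load, the items left behind include a forbidden pair without the drover. No opening move is safe, so no plan exists.

No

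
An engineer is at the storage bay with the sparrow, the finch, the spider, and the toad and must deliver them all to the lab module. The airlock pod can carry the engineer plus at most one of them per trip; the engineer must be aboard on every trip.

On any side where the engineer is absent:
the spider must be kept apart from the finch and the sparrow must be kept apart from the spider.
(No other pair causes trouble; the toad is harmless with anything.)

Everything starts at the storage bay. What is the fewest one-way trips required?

Counting alone: the engineer can take at most 1 across per trip to the lab module, so moving all 4 needs at least 4 loaded trips out, with a return between consecutive ones — at least 7 crossings.
The safety rule pushes this higher. Following every safe sequence of crossings, the most of the 4 that can be at the lab module as the airlock pod arrives there on crossing 7 is 3 — never all 4.
So no plan with fewer than 9 crossings exists, and this one achieves 9:
1. Engineer goes to the lab module with the spider.
2. Engineer goes back to the storage bay alone.
3. Engineer goes to the lab module with the sparrow.
4. Engineer goes back to the storage bay with the spider.
5. Engineer goes to the lab module with the finch.
6. Engineer goes back to the storage bay alone.
7. Engineer goes to the lab module with the toad.
8. Engineer goes back to the storage bay alone.
9. Engineer goes to the lab module with the spider.

9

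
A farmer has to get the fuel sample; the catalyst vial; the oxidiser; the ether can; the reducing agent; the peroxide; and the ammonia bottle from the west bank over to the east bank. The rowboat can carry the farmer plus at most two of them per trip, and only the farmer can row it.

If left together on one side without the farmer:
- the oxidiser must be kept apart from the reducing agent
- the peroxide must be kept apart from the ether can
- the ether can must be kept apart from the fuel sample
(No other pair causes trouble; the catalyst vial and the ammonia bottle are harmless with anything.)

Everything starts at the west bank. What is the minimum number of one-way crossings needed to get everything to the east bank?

Counting alone: the farmer can take at most 2 across per trip to the east bank, so moving all 7 needs at least 4 loaded trips out, with a return between consecutive ones — at least 7 crossings.
The plan below uses exactly 7 crossings, so it is optimal:
1. Farmer goes to the east bank with the ether can and the oxidiser.
2. Farmer goes back to the west bank alone.
3. Farmer goes to the east bank with the catalyst vial and the fuel sample.
4. Farmer goes back to the west bank with the ether can.
5. Farmer goes to the east bank with the ammonia bottle and the peroxide.
6. Farmer goes back to the west bank alone.
7. Farmer goes to the east bank with the ether can and the reducing agent.

7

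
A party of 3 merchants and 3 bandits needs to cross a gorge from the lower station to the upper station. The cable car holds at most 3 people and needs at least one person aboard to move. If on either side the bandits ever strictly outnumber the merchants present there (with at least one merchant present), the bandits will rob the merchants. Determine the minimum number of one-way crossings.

Counting alone: each trip to the upper station takes at most 3 across and each return brings at least 1 back, so after t trips out (and t−1 returns) at most 3t − (t−1) of the 6 are across; that first reaches 6 at t = 3, so at least 5 crossings are needed.
The plan below uses exactly 5 crossings, so it is optimal:
1. 2 bandits → the upper station.  (the lower station: 3M 1B; the upper station: 0M 2B)
2. 1 bandit ← the lower station.  (the lower station: 3M 2B; the upper station: 0M 1B)
3. 3 merchants → the upper station.  (the lower station: 0M 2B; the upper station: 3M 1B)
4. 1 bandit ← the lower station.  (the lower station: 0M 3B; the upper station: 3M 0B)
5. 3 bandits → the upper station.  (the lower station: 0M 0B; the upper station: 3M 3B)

5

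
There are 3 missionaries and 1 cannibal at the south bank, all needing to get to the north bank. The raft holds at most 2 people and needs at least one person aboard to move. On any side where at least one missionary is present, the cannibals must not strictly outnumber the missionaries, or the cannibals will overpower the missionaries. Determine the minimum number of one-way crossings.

Counting alone: each trip to the north bank takes at most 2 across and each return brings at least 1 back, so after t trips out (and t−1 returns) at most 2t − (t−1) of the 4 are across; that first reaches 4 at t = 3, so at least 5 crossings are needed.
The plan below uses exactly 5 crossings, so it is optimal:
1. 1 missionary and 1 cannibal → the north bank.  (the south bank: 2M 0C; the north bank: 1M 1C)
2. 1 cannibal ← the south bank.  (the south bank: 2M 1C; the north bank: 1M 0C)
3. 1 missionary and 1 cannibal → the north bank.  (the south bank: 1M 0C; the north bank: 2M 1C)
4. 1 cannibal ← the south bank.  (the south bank: 1M 1C; the north bank: 2M 0C)
5. 1 missionary and 1 cannibal → the north bank.  (the south bank: 0M 0C; the north bank: 3M 1C)

5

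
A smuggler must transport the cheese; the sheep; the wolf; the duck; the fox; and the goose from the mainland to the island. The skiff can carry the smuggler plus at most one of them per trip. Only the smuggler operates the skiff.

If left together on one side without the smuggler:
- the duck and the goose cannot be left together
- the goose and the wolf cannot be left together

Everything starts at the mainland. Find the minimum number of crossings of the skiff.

13

Counting alone: the smuggler can take at most 1 across per trip to the island, so moving all 6 needs at least 6 loaded trips out, with a return between consecutive ones — at least 11 crossings.
The safety rule pushes this higher. Following every safe sequence of crossings, the most of the 6 that can be at the island as the skiff arrives there on crossing 11 is 5 — never all 6.
So no plan with fewer than 13 crossings exists, and this one achieves 13:
1. Smuggler goes to the island with the goose.
2. Smuggler goes back to the mainland alone.
3. Smuggler goes to the island with the cheese.
4. Smuggler goes back to the mainland alone.
5. Smuggler goes to the island with the sheep.
6. Smuggler goes back to the mainland alone.
7. Smuggler goes to the island with the wolf.
8. Smuggler goes back to the mainland with the goose.
9. Smuggler goes to the island with the duck.
10. Smuggler goes back to the mainland alone.
11. Smuggler goes to the island with the fox.
12. Smuggler goes back to the mainland alone.
13. Smuggler goes to the island with the goose.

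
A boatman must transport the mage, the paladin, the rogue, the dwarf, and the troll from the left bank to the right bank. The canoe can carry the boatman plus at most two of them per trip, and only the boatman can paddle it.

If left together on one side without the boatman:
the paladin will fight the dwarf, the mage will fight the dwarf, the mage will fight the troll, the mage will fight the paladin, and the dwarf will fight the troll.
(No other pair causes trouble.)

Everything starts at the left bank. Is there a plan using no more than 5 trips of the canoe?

No

Counting alone: the boatman can take at most 2 across per trip to the right bank, so moving all 5 needs at least 3 loaded trips out, with a return between consecutive ones — at least 5 crossings.
The safety rule pushes this higher. Following every safe sequence of crossings, the most of the 5 that can be at the right bank as the canoe arrives there on crossing 5 is 4 — never all 5.
So the move cannot be finished within 5 crossings. (The shortest complete plan takes 7:)
1. Boatman goes to the right bank with the dwarf and the mage.
2. Boatman goes back to the left bank with the mage.
3. Boatman goes to the right bank with the mage and the rogue.
4. Boatman goes back to the left bank with the mage.
5. Boatman goes to the right bank with the paladin and the troll.
6. Boatman goes back to the left bank with the dwarf.
7. Boatman goes to the right bank with the dwarf and the mage.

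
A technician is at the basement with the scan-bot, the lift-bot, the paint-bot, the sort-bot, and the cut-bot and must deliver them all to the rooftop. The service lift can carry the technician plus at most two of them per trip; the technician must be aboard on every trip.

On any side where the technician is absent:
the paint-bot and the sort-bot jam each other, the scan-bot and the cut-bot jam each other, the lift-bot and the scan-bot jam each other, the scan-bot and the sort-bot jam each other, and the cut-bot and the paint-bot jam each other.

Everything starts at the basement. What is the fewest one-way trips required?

Counting alone: the technician can take at most 2 across per trip to the rooftop, so moving all 5 needs at least 3 loaded trips out, with a return between consecutive ones — at least 5 crossings.
The safety rule pushes this higher. Following every safe sequence of crossings, the most of the 5 that can be at the rooftop as the service lift arrives there on crossing 5 is 4 — never all 5.
So no plan with fewer than 7 crossings exists, and this one achieves 7:
1. Technician goes to the rooftop with the paint-bot and the scan-bot.
2. Technician goes back to the basement alone.
3. Technician goes to the rooftop with the lift-bot.
4. Technician goes back to the basement with the scan-bot.
5. Technician goes to the rooftop with the cut-bot and the sort-bot.
6. Technician goes back to the basement with the paint-bot.
7. Technician goes to the rooftop with the paint-bot and the scan-bot.

7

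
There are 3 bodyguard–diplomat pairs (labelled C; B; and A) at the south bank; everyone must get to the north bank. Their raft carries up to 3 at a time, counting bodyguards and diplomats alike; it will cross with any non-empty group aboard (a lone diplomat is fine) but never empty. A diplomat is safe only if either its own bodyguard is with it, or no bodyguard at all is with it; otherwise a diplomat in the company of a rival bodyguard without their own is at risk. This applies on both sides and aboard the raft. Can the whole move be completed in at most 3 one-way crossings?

No

Counting alone: each trip to the north bank takes at most 3 across and each return brings at least 1 back, so after t trips out (and t−1 returns) at most 3t − (t−1) of the 6 are across; that first reaches 6 at t = 3, so at least 5 crossings are needed.
Since 3 < 5, 3 crossings cannot be enough. (The shortest complete plan in fact takes 5:)
1. bodyguard C and diplomat C cross → the north bank.
2. bodyguard C crosses ← the south bank.
3. bodyguard A, bodyguard B, and bodyguard C cross → the north bank.
4. diplomat C crosses ← the south bank.
5. diplomat A, diplomat B, and diplomat C cross → the north bank.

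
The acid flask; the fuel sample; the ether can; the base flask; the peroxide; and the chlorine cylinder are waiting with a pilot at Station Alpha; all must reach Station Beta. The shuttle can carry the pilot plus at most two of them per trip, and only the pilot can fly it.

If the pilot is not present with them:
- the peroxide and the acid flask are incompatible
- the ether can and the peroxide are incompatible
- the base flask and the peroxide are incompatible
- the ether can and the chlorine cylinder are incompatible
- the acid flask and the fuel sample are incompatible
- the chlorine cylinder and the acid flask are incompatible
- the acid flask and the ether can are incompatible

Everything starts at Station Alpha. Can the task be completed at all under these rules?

No

Whatever the first load, the items left behind include a forbidden pair without the pilot. No opening move is safe, so no plan exists.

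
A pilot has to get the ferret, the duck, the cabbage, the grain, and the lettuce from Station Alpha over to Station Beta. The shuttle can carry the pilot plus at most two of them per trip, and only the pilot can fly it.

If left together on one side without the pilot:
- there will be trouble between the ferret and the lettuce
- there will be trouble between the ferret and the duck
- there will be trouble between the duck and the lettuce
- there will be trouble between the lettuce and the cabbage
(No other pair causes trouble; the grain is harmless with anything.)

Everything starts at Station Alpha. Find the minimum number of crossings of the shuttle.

7

Counting alone: the pilot can take at most 2 across per trip to Station Beta, so moving all 5 needs at least 3 loaded trips out, with a return between consecutive ones — at least 5 crossings.
The safety rule pushes this higher. Following every safe sequence of crossings, the most of the 5 that can be at Station Beta as the shuttle arrives there on crossing 5 is 4 — never all 5.
So no plan with fewer than 7 crossings exists, and this one achieves 7:
1. Pilot goes to Station Beta with the ferret and the lettuce.  [Station Alpha: the cabbage, the duck, the grain | Station Beta: the ferret, the lettuce]
2. Pilot goes back to Station Alpha with the ferret.  [Station Alpha: the cabbage, the duck, the ferret, the grain | Station Beta: the lettuce]
3. Pilot goes to Station Beta with the cabbage and the ferret.  [Station Alpha: the duck, the grain | Station Beta: the cabbage, the ferret, the lettuce]
4. Pilot goes back to Station Alpha with the lettuce.  [Station Alpha: the duck, the grain, the lettuce | Station Beta: the cabbage, the ferret]
5. Pilot goes to Station Beta with the duck and the grain.  [Station Alpha: the lettuce | Station Beta: the cabbage, the duck, the ferret, the grain]
6. Pilot goes back to Station Alpha with the ferret.  [Station Alpha: the ferret, the lettuce | Station Beta: the cabbage, the duck, the grain]
7. Pilot goes to Station Beta with the ferret and the lettuce.  [Station Alpha: — | Station Beta: the cabbage, the duck, the ferret, the grain, the lettuce]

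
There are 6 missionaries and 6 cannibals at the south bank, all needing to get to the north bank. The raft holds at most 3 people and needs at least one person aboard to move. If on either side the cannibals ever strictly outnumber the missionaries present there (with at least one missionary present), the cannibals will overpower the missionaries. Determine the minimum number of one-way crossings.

Following every safe sequence of crossings from the start, the most of the 12 that can be at the north bank as the raft arrives there on crossings 1, 3, 5 is 3, 5, 6 respectively; the best ever achieved is 6 of 12.
From crossing 7 on, no configuration arises that was not already reachable earlier: only 17 distinct safe configurations (who is on which side, and where the raft is) can ever be reached, none of them has everyone across, and every continuation just revisits them. They are: 0 missionaries + 0 cannibals across (raft back at the start); 0 missionaries + 1 cannibal across (raft there); 0 missionaries + 1 cannibal across (raft back at the start); 0 missionaries + 2 cannibals across (raft there); 0 missionaries + 2 cannibals across (raft back at the start); 0 missionaries + 3 cannibals across (raft there); 0 missionaries + 3 cannibals across (raft back at the start); 0 missionaries + 4 cannibals across (raft there); 0 missionaries + 4 cannibals across (raft back at the start); 0 missionaries + 5 cannibals across (raft there); 0 missionaries + 5 cannibals across (raft back at the start); 0 missionaries + 6 cannibals across (raft there); 1 missionary + 1 cannibal across (raft there); 1 missionary + 1 cannibal across (raft back at the start); 2 missionaries + 2 cannibals across (raft there); 2 missionaries + 2 cannibals across (raft back at the start); 3 missionaries + 3 cannibals across (raft there). So no valid plan exists.

impossible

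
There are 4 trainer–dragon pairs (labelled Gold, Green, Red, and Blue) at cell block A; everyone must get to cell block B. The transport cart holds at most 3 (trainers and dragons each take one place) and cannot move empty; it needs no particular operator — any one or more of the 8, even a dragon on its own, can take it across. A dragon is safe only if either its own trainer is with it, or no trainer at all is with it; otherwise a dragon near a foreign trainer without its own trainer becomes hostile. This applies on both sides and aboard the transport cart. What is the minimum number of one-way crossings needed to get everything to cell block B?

Counting alone: each trip to cell block B takes at most 3 across and each return brings at least 1 back, so after t trips out (and t−1 returns) at most 3t − (t−1) of the 8 are across; that first reaches 8 at t = 4, so at least 7 crossings are needed.
The safety rule pushes this higher. Following every safe sequence of crossings, the most of the 8 that can be at cell block B as the transport cart arrives there on crossing 7 is 7 — never all 8.
So no plan with fewer than 9 crossings exists, and this one achieves 9:
1. dragon Gold and trainer Gold cross → cell block B.
2. trainer Gold crosses ← cell block A.
3. dragon Green, trainer Gold, and trainer Green cross → cell block B.
4. dragon Gold and trainer Gold cross ← cell block A.
5. trainer Blue, trainer Gold, and trainer Red cross → cell block B.
6. dragon Green crosses ← cell block A.
7. dragon Gold and dragon Green cross → cell block B.
8. dragon Gold crosses ← cell block A.
9. dragon Blue, dragon Gold, and dragon Red cross → cell block B.

9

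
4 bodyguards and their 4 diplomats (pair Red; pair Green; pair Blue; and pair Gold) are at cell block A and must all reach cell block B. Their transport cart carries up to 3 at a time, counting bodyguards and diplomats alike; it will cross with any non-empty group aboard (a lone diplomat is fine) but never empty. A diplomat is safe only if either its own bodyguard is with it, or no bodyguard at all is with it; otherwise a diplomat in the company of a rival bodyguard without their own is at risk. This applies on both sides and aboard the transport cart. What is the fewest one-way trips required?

Counting alone: each trip to cell block B takes at most 3 across and each return brings at least 1 back, so after t trips out (and t−1 returns) at most 3t − (t−1) of the 8 are across; that first reaches 8 at t = 4, so at least 7 crossings are needed.
The safety rule pushes this higher. Following every safe sequence of crossings, the most of the 8 that can be at cell block B as the transport cart arrives there on crossing 7 is 7 — never all 8.
So no plan with fewer than 9 crossings exists, and this one achieves 9:
1. bodyguard Red and diplomat Red cross → cell block B.
2. bodyguard Red crosses ← cell block A.
3. bodyguard Green, bodyguard Red, and diplomat Green cross → cell block B.
4. bodyguard Red and diplomat Red cross ← cell block A.
5. bodyguard Blue, bodyguard Gold, and bodyguard Red cross → cell block B.
6. diplomat Green crosses ← cell block A.
7. diplomat Green and diplomat Red cross → cell block B.
8. diplomat Red crosses ← cell block A.
9. diplomat Blue, diplomat Gold, and diplomat Red cross → cell block B.

9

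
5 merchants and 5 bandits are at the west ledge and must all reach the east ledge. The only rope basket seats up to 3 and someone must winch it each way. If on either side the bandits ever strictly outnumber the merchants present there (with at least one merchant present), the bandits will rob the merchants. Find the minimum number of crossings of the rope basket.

Counting alone: each trip to the east ledge takes at most 3 across and each return brings at least 1 back, so after t trips out (and t−1 returns) at most 3t − (t−1) of the 10 are across; that first reaches 10 at t = 5, so at least 9 crossings are needed.
The safety rule pushes this higher. Following every safe sequence of crossings, the most of the 10 that can be at the east ledge as the rope basket arrives there on crossing 9 is 9 — never all 10.
So no plan with fewer than 11 crossings exists, and this one achieves 11:
1. 2 bandits → the east ledge.  (the west ledge: 5M 3B; the east ledge: 0M 2B)
2. 1 bandit ← the west ledge.  (the west ledge: 5M 4B; the east ledge: 0M 1B)
3. 3 bandits → the east ledge.  (the west ledge: 5M 1B; the east ledge: 0M 4B)
4. 1 bandit ← the west ledge.  (the west ledge: 5M 2B; the east ledge: 0M 3B)
5. 3 merchants → the east ledge.  (the west ledge: 2M 2B; the east ledge: 3M 3B)
6. 1 merchant and 1 bandit ← the west ledge.  (the west ledge: 3M 3B; the east ledge: 2M 2B)
7. 3 merchants → the east ledge.  (the west ledge: 0M 3B; the east ledge: 5M 2B)
8. 1 bandit ← the west ledge.  (the west ledge: 0M 4B; the east ledge: 5M 1B)
9. 2 bandits → the east ledge.  (the west ledge: 0M 2B; the east ledge: 5M 3B)
10. 1 bandit ← the west ledge.  (the west ledge: 0M 3B; the east ledge: 5M 2B)
11. 3 bandits → the east ledge.  (the west ledge: 0M 0B; the east ledge: 5M 5B)

11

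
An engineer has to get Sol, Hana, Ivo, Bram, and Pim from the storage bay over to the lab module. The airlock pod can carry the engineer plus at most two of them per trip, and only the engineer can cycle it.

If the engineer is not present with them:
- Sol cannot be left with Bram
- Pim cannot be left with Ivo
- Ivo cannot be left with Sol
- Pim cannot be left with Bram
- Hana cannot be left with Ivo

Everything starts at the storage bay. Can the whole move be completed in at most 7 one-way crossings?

Yes — this plan uses 7 crossings (≤ 7):
1. Engineer goes to the lab module with Bram and Ivo.
2. Engineer goes back to the storage bay alone.
3. Engineer goes to the lab module with Sol.
4. Engineer goes back to the storage bay with Bram and Ivo.
5. Engineer goes to the lab module with Hana and Pim.
6. Engineer goes back to the storage bay alone.
7. Engineer goes to the lab module with Bram and Ivo.

Yes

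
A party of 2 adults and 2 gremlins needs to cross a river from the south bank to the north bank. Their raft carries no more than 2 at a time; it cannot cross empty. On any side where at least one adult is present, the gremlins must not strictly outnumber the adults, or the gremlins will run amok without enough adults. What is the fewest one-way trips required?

5

Counting alone: each trip to the north bank takes at most 2 across and each return brings at least 1 back, so after t trips out (and t−1 returns) at most 2t − (t−1) of the 4 are across; that first reaches 4 at t = 3, so at least 5 crossings are needed.
The plan below uses exactly 5 crossings, so it is optimal:
1. 2 gremlins → the north bank.  (the south bank: 2A 0G; the north bank: 0A 2G)
2. 1 gremlin ← the south bank.  (the south bank: 2A 1G; the north bank: 0A 1G)
3. 2 adults → the north bank.  (the south bank: 0A 1G; the north bank: 2A 1G)
4. 1 gremlin ← the south bank.  (the south bank: 0A 2G; the north bank: 2A 0G)
5. 2 gremlins → the north bank.  (the south bank: 0A 0G; the north bank: 2A 2G)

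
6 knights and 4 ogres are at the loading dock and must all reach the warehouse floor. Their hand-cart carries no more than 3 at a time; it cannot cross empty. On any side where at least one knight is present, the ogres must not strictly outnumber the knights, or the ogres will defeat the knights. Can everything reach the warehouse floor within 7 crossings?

Counting alone: each trip to the warehouse floor takes at most 3 across and each return brings at least 1 back, so after t trips out (and t−1 returns) at most 3t − (t−1) of the 10 are across; that first reaches 10 at t = 5, so at least 9 crossings are needed.
Since 7 < 9, 7 crossings cannot be enough. (The shortest complete plan in fact takes 9:)
1. 2 ogres → the warehouse floor.  (the loading dock: 6K 2O; the warehouse floor: 0K 2O)
2. 1 ogre ← the loading dock.  (the loading dock: 6K 3O; the warehouse floor: 0K 1O)
3. 3 ogres → the warehouse floor.  (the loading dock: 6K 0O; the warehouse floor: 0K 4O)
4. 1 ogre ← the loading dock.  (the loading dock: 6K 1O; the warehouse floor: 0K 3O)
5. 3 knights → the warehouse floor.  (the loading dock: 3K 1O; the warehouse floor: 3K 3O)
6. 1 ogre ← the loading dock.  (the loading dock: 3K 2O; the warehouse floor: 3K 2O)
7. 1 knight and 2 ogres → the warehouse floor.  (the loading dock: 2K 0O; the warehouse floor: 4K 4O)
8. 1 ogre ← the loading dock.  (the loading dock: 2K 1O; the warehouse floor: 4K 3O)
9. 2 knights and 1 ogre → the warehouse floor.  (the loading dock: 0K 0O; the warehouse floor: 6K 4O)

No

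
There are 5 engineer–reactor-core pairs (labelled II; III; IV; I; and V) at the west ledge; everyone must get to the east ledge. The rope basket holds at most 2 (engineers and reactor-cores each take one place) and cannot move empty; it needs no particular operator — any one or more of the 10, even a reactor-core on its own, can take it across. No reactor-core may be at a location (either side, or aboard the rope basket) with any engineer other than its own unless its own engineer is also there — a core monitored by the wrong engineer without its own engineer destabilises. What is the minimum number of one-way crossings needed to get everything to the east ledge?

Following every safe sequence of crossings from the start, the most of the 10 that can be at the east ledge as the rope basket arrives there on crossings 1, 3, 5, 7 is 2, 3, 4, 5 respectively; the best ever achieved is 5 of 10.
From crossing 9 on, no configuration arises that was not already reachable earlier: only 82 distinct safe configurations (who is on which side, and where the rope basket is) can ever be reached, none of them has everyone across, and every continuation just revisits them. So no valid plan exists.

impossible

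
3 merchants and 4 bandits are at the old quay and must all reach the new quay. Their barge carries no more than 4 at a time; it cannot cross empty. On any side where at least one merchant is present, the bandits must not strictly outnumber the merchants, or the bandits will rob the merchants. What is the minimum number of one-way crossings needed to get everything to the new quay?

impossible

The bandits already outnumber the merchants at the old quay before anyone moves, so the starting position itself is disallowed.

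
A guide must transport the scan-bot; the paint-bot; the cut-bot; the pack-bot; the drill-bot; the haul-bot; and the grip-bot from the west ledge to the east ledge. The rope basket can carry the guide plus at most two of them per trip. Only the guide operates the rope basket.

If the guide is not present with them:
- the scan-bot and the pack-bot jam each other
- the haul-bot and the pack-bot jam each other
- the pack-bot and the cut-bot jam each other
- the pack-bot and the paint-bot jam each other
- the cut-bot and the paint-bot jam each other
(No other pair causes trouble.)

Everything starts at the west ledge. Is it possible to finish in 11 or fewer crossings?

Yes

Yes — this plan uses 11 crossings (≤ 11):
1. Guide goes to the east ledge with the pack-bot and the paint-bot.  [the west ledge: the cut-bot, the drill-bot, the grip-bot, the haul-bot, the scan-bot | the east ledge: the pack-bot, the paint-bot]
2. Guide goes back to the west ledge with the paint-bot.  [the west ledge: the cut-bot, the drill-bot, the grip-bot, the haul-bot, the paint-bot, the scan-bot | the east ledge: the pack-bot]
3. Guide goes to the east ledge with the paint-bot and the scan-bot.  [the west ledge: the cut-bot, the drill-bot, the grip-bot, the haul-bot | the east ledge: the pack-bot, the paint-bot, the scan-bot]
4. Guide goes back to the west ledge with the pack-bot.  [the west ledge: the cut-bot, the drill-bot, the grip-bot, the haul-bot, the pack-bot | the east ledge: the paint-bot, the scan-bot]
5. Guide goes to the east ledge with the cut-bot and the haul-bot.  [the west ledge: the drill-bot, the grip-bot, the pack-bot | the east ledge: the cut-bot, the haul-bot, the paint-bot, the scan-bot]
6. Guide goes back to the west ledge with the paint-bot.  [the west ledge: the drill-bot, the grip-bot, the pack-bot, the paint-bot | the east ledge: the cut-bot, the haul-bot, the scan-bot]
7. Guide goes to the east ledge with the drill-bot and the paint-bot.  [the west ledge: the grip-bot, the pack-bot | the east ledge: the cut-bot, the drill-bot, the haul-bot, the paint-bot, the scan-bot]
8. Guide goes back to the west ledge with the paint-bot.  [the west ledge: the grip-bot, the pack-bot, the paint-bot | the east ledge: the cut-bot, the drill-bot, the haul-bot, the scan-bot]
9. Guide goes to the east ledge with the grip-bot and the paint-bot.  [the west ledge: the pack-bot | the east ledge: the cut-bot, the drill-bot, the grip-bot, the haul-bot, the paint-bot, the scan-bot]
10. Guide goes back to the west ledge with the paint-bot.  [the west ledge: the pack-bot, the paint-bot | the east ledge: the cut-bot, the drill-bot, the grip-bot, the haul-bot, the scan-bot]
11. Guide goes to the east ledge with the pack-bot and the paint-bot.  [the west ledge: — | the east ledge: the cut-bot, the drill-bot, the grip-bot, the haul-bot, the pack-bot, the paint-bot, the scan-bot]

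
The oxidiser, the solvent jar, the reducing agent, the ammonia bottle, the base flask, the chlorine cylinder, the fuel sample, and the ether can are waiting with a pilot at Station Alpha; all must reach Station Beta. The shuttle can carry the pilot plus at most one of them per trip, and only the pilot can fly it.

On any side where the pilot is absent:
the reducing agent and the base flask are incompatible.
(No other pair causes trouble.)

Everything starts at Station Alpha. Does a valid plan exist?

1. Pilot goes to Station Beta with the reducing agent.
2. Pilot goes back to Station Alpha alone.
3. Pilot goes to Station Beta with the oxidiser.
4. Pilot goes back to Station Alpha alone.
5. Pilot goes to Station Beta with the solvent jar.
6. Pilot goes back to Station Alpha alone.
7. Pilot goes to Station Beta with the ammonia bottle.
8. Pilot goes back to Station Alpha alone.
9. Pilot goes to Station Beta with the chlorine cylinder.
10. Pilot goes back to Station Alpha alone.
11. Pilot goes to Station Beta with the fuel sample.
12. Pilot goes back to Station Alpha alone.
13. Pilot goes to Station Beta with the ether can.
14. Pilot goes back to Station Alpha alone.
15. Pilot goes to Station Beta with the base flask.

Yes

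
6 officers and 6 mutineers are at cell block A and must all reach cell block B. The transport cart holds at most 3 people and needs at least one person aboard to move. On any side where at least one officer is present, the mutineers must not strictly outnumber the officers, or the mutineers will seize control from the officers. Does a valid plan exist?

No

Following every safe sequence of crossings from the start, the most of the 12 that can be at cell block B as the transport cart arrives there on crossings 1, 3, 5 is 3, 5, 6 respectively; the best ever achieved is 6 of 12.
From crossing 7 on, no configuration arises that was not already reachable earlier: only 17 distinct safe configurations (who is on which side, and where the transport cart is) can ever be reached, none of them has everyone across, and every continuation just revisits them. They are: 0 officers + 0 mutineers across (transport cart back at the start); 0 officers + 1 mutineer across (transport cart there); 0 officers + 1 mutineer across (transport cart back at the start); 0 officers + 2 mutineers across (transport cart there); 0 officers + 2 mutineers across (transport cart back at the start); 0 officers + 3 mutineers across (transport cart there); 0 officers + 3 mutineers across (transport cart back at the start); 0 officers + 4 mutineers across (transport cart there); 0 officers + 4 mutineers across (transport cart back at the start); 0 officers + 5 mutineers across (transport cart there); 0 officers + 5 mutineers across (transport cart back at the start); 0 officers + 6 mutineers across (transport cart there); 1 officer + 1 mutineer across (transport cart there); 1 officer + 1 mutineer across (transport cart back at the start); 2 officers + 2 mutineers across (transport cart there); 2 officers + 2 mutineers across (transport cart back at the start); 3 officers + 3 mutineers across (transport cart there). So no valid plan exists.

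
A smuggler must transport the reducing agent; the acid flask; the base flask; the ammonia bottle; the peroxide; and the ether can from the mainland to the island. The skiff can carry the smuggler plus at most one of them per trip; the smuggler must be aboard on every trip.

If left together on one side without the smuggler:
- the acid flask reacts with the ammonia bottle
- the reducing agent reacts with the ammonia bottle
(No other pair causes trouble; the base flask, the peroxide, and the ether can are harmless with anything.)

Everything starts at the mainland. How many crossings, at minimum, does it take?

13

Counting alone: the smuggler can take at most 1 across per trip to the island, so moving all 6 needs at least 6 loaded trips out, with a return between consecutive ones — at least 11 crossings.
The safety rule pushes this higher. Following every safe sequence of crossings, the most of the 6 that can be at the island as the skiff arrives there on crossing 11 is 5 — never all 6.
So no plan with fewer than 13 crossings exists, and this one achieves 13:
1. Smuggler goes to the island with the ammonia bottle.
2. Smuggler goes back to the mainland alone.
3. Smuggler goes to the island with the reducing agent.
4. Smuggler goes back to the mainland with the ammonia bottle.
5. Smuggler goes to the island with the acid flask.
6. Smuggler goes back to the mainland alone.
7. Smuggler goes to the island with the base flask.
8. Smuggler goes back to the mainland alone.
9. Smuggler goes to the island with the peroxide.
10. Smuggler goes back to the mainland alone.
11. Smuggler goes to the island with the ether can.
12. Smuggler goes back to the mainland alone.
13. Smuggler goes to the island with the ammonia bottle.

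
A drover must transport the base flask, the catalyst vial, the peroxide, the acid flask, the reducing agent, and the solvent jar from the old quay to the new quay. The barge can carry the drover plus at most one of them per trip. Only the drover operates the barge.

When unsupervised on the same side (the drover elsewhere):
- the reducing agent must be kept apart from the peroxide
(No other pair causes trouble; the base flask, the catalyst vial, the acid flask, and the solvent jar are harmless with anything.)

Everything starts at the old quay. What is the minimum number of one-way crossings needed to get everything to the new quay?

Counting alone: the drover can take at most 1 across per trip to the new quay, so moving all 6 needs at least 6 loaded trips out, with a return between consecutive ones — at least 11 crossings.
The plan below uses exactly 11 crossings, so it is optimal:
1. Drover goes to the new quay with the peroxide.
2. Drover goes back to the old quay alone.
3. Drover goes to the new quay with the base flask.
4. Drover goes back to the old quay alone.
5. Drover goes to the new quay with the catalyst vial.
6. Drover goes back to the old quay alone.
7. Drover goes to the new quay with the acid flask.
8. Drover goes back to the old quay alone.
9. Drover goes to the new quay with the solvent jar.
10. Drover goes back to the old quay alone.
11. Drover goes to the new quay with the reducing agent.

11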